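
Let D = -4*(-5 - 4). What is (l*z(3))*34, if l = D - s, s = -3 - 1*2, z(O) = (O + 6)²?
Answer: 112914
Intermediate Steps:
z(O) = (6 + O)²
D = 36 (D = -4*(-9) = 36)
s = -5 (s = -3 - 2 = -5)
l = 41 (l = 36 - 1*(-5) = 36 + 5 = 41)
(l*z(3))*34 = (41*(6 + 3)²)*34 = (41*9²)*34 = (41*81)*34 = 3321*34 = 112914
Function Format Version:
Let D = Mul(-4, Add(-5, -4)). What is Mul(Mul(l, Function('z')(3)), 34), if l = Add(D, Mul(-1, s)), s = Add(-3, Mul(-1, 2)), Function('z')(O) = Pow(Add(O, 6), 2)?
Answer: 112914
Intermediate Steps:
Function('z')(O) = Pow(Add(6, O), 2)
D = 36 (D = Mul(-4, -9) = 36)
s = -5 (s = Add(-3, -2) = -5)
l = 41 (l = Add(36, Mul(-1, -5)) = Add(36, 5) = 41)
Mul(Mul(l, Function('z')(3)), 34) = Mul(Mul(41, Pow(Add(6, 3), 2)), 34) = Mul(Mul(41, Pow(9, 2)), 34) = Mul(Mul(41, 81), 34) = Mul(3321, 34) = 112914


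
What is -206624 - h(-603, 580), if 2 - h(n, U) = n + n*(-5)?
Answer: -204214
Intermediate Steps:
h(n, U) = 2 + 4*n (h(n, U) = 2 - (n + n*(-5)) = 2 - (n - 5*n) = 2 - (-4)*n = 2 + 4*n)
-206624 - h(-603, 580) = -206624 - (2 + 4*(-603)) = -206624 - (2 - 2412) = -206624 - 1*(-2410) = -206624 + 2410 = -204214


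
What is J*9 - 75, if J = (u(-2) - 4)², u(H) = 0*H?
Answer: 69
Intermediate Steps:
u(H) = 0
J = 16 (J = (0 - 4)² = (-4)² = 16)
J*9 - 75 = 16*9 - 75 = 144 - 75 = 69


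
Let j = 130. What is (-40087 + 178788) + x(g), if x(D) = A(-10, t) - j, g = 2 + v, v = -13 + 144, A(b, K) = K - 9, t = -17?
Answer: 138545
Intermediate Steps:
A(b, K) = -9 + K
v = 131
g = 133 (g = 2 + 131 = 133)
x(D) = -156 (x(D) = (-9 - 17) - 1*130 = -26 - 130 = -156)
(-40087 + 178788) + x(g) = (-40087 + 178788) - 156 = 138701 - 156 = 138545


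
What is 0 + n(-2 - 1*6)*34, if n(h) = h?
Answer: -272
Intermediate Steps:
0 + n(-2 - 1*6)*34 = 0 + (-2 - 1*6)*34 = 0 + (-2 - 6)*34 = 0 - 8*34 = 0 - 272 = -272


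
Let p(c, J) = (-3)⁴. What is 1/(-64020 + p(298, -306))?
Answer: -1/63939 ≈ -1.5640e-5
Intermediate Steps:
p(c, J) = 81
1/(-64020 + p(298, -306)) = 1/(-64020 + 81) = 1/(-63939) = -1/63939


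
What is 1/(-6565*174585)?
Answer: -1/1146150525 ≈ -8.7249e-10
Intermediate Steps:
1/(-6565*174585) = -1/6565*1/174585 = -1/1146150525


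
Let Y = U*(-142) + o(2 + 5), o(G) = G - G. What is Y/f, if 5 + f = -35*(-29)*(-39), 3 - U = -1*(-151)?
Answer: -284/535 ≈ -0.53084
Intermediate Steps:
U = -148 (U = 3 - (-1)*(-151) = 3 - 1*151 = 3 - 151 = -148)
o(G) = 0
f = -39590 (f = -5 - 35*(-29)*(-39) = -5 + 1015*(-39) = -5 - 39585 = -39590)
Y = 21016 (Y = -148*(-142) + 0 = 21016 + 0 = 21016)
Y/f = 21016/(-39590) = 21016*(-1/39590) = -284/535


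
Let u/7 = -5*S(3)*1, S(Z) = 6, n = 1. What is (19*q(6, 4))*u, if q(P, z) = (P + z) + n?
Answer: -43890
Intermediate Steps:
q(P, z) = 1 + P + z (q(P, z) = (P + z) + 1 = 1 + P + z)
u = -210 (u = 7*(-5*6*1) = 7*(-30*1) = 7*(-30) = -210)
(19*q(6, 4))*u = (19*(1 + 6 + 4))*(-210) = (19*11)*(-210) = 209*(-210) = -43890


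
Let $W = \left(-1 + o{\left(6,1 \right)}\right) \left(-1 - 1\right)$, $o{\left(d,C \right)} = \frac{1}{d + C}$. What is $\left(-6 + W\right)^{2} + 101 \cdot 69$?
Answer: $\frac{342381}{49} \approx 6987.4$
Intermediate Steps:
$o{\left(d,C \right)} = \frac{1}{C + d}$
$W = \frac{12}{7}$ ($W = \left(-1 + \frac{1}{1 + 6}\right) \left(-1 - 1\right) = \left(-1 + \frac{1}{7}\right) \left(-2\right) = \left(- \frac{6}{7}\right) \left(-2\right) = \frac{12}{7} \approx 1.7143$)
$\left(-6 + W\right)^{2} + 101 \cdot 69 = \left(-6 + \frac{12}{7}\right)^{2} + 101 \cdot 69 = \left(- \frac{30}{7}\right)^{2} + 6969 = \frac{900}{49} + 6969 = \frac{342381}{49}$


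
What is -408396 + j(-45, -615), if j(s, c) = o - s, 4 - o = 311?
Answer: -408658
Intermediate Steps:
o = -307 (o = 4 - 1*311 = 4 - 311 = -307)
j(s, c) = -307 - s
-408396 + j(-45, -615) = -408396 + (-307 - 1*(-45)) = -408396 + (-307 + 45) = -408396 - 262 = -408658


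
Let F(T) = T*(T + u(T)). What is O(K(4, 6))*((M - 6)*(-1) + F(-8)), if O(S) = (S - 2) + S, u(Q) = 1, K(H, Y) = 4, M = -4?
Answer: 396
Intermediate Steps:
O(S) = -2 + 2*S (O(S) = (-2 + S) + S = -2 + 2*S)
F(T) = T*(1 + T) (F(T) = T*(T + 1) = T*(1 + T))
O(K(4, 6))*((M - 6)*(-1) + F(-8)) = (-2 + 2*4)*((-4 - 6)*(-1) - 8*(1 - 8)) = (-2 + 8)*(-10*(-1) - 8*(-7)) = 6*(10 + 56) = 6*66 = 396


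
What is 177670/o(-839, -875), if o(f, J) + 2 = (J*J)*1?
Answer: 177670/765623 ≈ 0.23206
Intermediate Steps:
o(f, J) = -2 + J**2 (o(f, J) = -2 + (J*J)*1 = -2 + J**2*1 = -2 + J**2)
177670/o(-839, -875) = 177670/(-2 + (-875)**2) = 177670/(-2 + 765625) = 177670/765623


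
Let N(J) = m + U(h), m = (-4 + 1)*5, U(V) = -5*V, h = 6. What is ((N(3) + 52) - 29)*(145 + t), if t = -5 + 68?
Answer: -4576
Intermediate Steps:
m = -15 (m = -3*5 = -15)
N(J) = -45 (N(J) = -15 - 5*6 = -15 - 30 = -45)
t = 63
((N(3) + 52) - 29)*(145 + t) = ((-45 + 52) - 29)*(145 + 63) = (7 - 29)*208 = -22*208 = -4576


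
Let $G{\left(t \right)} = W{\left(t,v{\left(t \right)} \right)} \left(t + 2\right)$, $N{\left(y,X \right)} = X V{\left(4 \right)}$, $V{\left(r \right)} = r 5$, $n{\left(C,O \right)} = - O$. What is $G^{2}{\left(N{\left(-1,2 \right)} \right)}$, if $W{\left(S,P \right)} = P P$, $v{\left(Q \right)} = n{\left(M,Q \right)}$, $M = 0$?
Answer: $4515840000$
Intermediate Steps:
$V{\left(r \right)} = 5 r$
$v{\left(Q \right)} = - Q$
$W{\left(S,P \right)} = P^{2}$
$N{\left(y,X \right)} = 20 X$ ($N{\left(y,X \right)} = X 5 \cdot 4 = X 20 = 20 X$)
$G{\left(t \right)} = t^{2} \left(2 + t\right)$ ($G{\left(t \right)} = \left(- t\right)^{2} \left(t + 2\right) = t^{2} \left(2 + t\right)$)
$G^{2}{\left(N{\left(-1,2 \right)} \right)} = \left(\left(20 \cdot 2\right)^{2} \left(2 + 20 \cdot 2\right)\right)^{2} = \left(40^{2} \left(2 + 40\right)\right)^{2} = \left(1600 \cdot 42\right)^{2} = 67200^{2} = 4515840000$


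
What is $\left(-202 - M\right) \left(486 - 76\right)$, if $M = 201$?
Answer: $-165230$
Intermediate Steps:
$\left(-202 - M\right) \left(486 - 76\right) = \left(-202 - 201\right) \left(486 - 76\right) = \left(-202 - 201\right) 410 = \left(-403\right) 410 = -165230$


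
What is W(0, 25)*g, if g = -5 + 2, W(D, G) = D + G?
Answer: -75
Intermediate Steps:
g = -3
W(0, 25)*g = (0 + 25)*(-3) = 25*(-3) = -75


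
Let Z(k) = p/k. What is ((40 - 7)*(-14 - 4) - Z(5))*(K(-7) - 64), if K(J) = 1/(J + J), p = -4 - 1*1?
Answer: 531921/14 ≈ 37994.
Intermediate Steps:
p = -5 (p = -4 - 1 = -5)
K(J) = 1/(2*J)
Z(k) = -5/k
((40 - 7)*(-14 - 4) - Z(5))*(K(-7) - 64) = ((40 - 7)*(-14 - 4) - (-5)/5)*((½)/(-7) - 64) = (33*(-18) - (-5)/5)*((½)*(-⅐) - 64) = (-594 - 1*(-1))*(-1/14 - 64) = (-594 + 1)*(-897/14) = -593*(-897/14) = 531921/14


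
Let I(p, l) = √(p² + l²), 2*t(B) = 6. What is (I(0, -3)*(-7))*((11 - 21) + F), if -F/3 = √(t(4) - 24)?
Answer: 210 + 63*I*√21 ≈ 210.0 + 288.7*I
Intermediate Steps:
t(B) = 3 (t(B) = (½)*6 = 3)
F = -3*I*√21 (F = -3*√(3 - 24) = -3*I*√21 ≈ -13.748*I)
I(p, l) = √(l² + p²)
(I(0, -3)*(-7))*((11 - 21) + F) = (√((-3)² + 0²)*(-7))*((11 - 21) - 3*I*√21) = (√(9 + 0)*(-7))*(-10 - 3*I*√21) = (√9*(-7))*(-10 - 3*I*√21) = (3*(-7))*(-10 - 3*I*√21) = -21*(-10 - 3*I*√21) = 210 + 63*I*√21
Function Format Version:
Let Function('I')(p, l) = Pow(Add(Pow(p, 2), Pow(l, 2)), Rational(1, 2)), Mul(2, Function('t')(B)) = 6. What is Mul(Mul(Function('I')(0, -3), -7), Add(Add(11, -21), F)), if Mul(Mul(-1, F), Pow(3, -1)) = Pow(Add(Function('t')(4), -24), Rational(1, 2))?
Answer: Add(210, Mul(63, I, Pow(21, Rational(1, 2)))) ≈ Add(210.00, Mul(288.70, I))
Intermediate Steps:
Function('t')(B) = 3 (Function('t')(B) = Mul(Rational(1, 2), 6) = 3)
F = Mul(-3, I, Pow(21, Rational(1, 2))) (F = Mul(-3, Pow(Add(3, -24), Rational(1, 2))) = Mul(-3, Pow(-21, Rational(1, 2))) = Mul(-3, Mul(I, Pow(21, Rational(1, 2)))) = Mul(-3, I, Pow(21, Rational(1, 2))) ≈ Mul(-13.748, I))
Function('I')(p, l) = Pow(Add(Pow(l, 2), Pow(p, 2)), Rational(1, 2))
Mul(Mul(Function('I')(0, -3), -7), Add(Add(11, -21), F)) = Mul(Mul(Pow(Add(Pow(-3, 2), Pow(0, 2)), Rational(1, 2)), -7), Add(Add(11, -21), Mul(-3, I, Pow(21, Rational(1, 2))))) = Mul(Mul(Pow(Add(9, 0), Rational(1, 2)), -7), Add(-10, Mul(-3, I, Pow(21, Rational(1, 2))))) = Mul(Mul(Pow(9, Rational(1, 2)), -7), Add(-10, Mul(-3, I, Pow(21, Rational(1, 2))))) = Mul(Mul(3, -7), Add(-10, Mul(-3, I, Pow(21, Rational(1, 2))))) = Mul(-21, Add(-10, Mul(-3, I, Pow(21, Rational(1, 2))))) = Add(210, Mul(63, I, Pow(21, Rational(1, 2))))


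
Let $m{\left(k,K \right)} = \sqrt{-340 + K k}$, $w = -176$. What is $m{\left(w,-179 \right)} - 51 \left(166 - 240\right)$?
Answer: $3774 + 14 \sqrt{159} \approx 3950.5$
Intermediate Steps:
$m{\left(w,-179 \right)} - 51 \left(166 - 240\right) = \sqrt{-340 - -31504} - 51 \left(166 - 240\right) = \sqrt{-340 + 31504} - 51 \left(-74\right) = \sqrt{31164} - -3774 = 14 \sqrt{159} + 3774 = 3774 + 14 \sqrt{159}$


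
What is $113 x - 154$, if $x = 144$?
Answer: $16118$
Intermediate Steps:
$113 x - 154 = 113 \cdot 144 - 154 = 16272 - 154 = 16118$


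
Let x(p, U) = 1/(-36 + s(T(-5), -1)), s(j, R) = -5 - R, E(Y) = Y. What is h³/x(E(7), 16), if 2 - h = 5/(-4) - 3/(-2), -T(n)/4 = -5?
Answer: -1715/8 ≈ -214.38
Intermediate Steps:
T(n) = 20 (T(n) = -4*(-5) = 20)
h = 7/4 (h = 2 - (5/(-4) - 3/(-2)) = 2 - (5*(-¼) - 3*(-½)) = 2 - (-5/4 + 3/2) = 2 - 1*¼ = 2 - ¼ = 7/4 ≈ 1.7500)
x(p, U) = -1/40 (x(p, U) = 1/(-36 + (-5 - 1*(-1))) = 1/(-36 + (-5 + 1)) = 1/(-36 - 4) = 1/(-40) = -1/40)
h³/x(E(7), 16) = (7/4)³/(-1/40) = (343/64)*(-40) = -1715/8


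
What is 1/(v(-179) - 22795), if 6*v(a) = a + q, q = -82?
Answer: -2/45677 ≈ -4.3786e-5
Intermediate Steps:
v(a) = -41/3 + a/6 (v(a) = (a - 82)/6 = (-82 + a)/6 = -41/3 + a/6)
1/(v(-179) - 22795) = 1/((-41/3 + (⅙)*(-179)) - 22795) = 1/((-41/3 - 179/6) - 22795) = 1/(-87/2 - 22795) = 1/(-45677/2) = -2/45677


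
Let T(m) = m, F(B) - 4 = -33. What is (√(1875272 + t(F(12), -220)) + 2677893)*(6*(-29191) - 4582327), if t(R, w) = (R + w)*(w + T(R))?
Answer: -12740003644389 - 4757473*√1937273 ≈ -1.2747e+13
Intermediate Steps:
F(B) = -29 (F(B) = 4 - 33 = -29)
t(R, w) = (R + w)² (t(R, w) = (R + w)*(w + R) = (R + w)*(R + w) = (R + w)²)
(√(1875272 + t(F(12), -220)) + 2677893)*(6*(-29191) - 4582327) = (√(1875272 + ((-29)² + (-220)² + 2*(-29)*(-220))) + 2677893)*(6*(-29191) - 4582327) = (√(1875272 + (841 + 48400 + 12760)) + 2677893)*(-175146 - 4582327) = (√(1875272 + 62001) + 2677893)*(-4757473) = (√1937273 + 2677893)*(-4757473) = (2677893 + √1937273)*(-4757473) = -12740003644389 - 4757473*√1937273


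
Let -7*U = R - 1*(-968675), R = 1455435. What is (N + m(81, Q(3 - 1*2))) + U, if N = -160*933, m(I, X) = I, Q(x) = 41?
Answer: -3468503/7 ≈ -4.9550e+5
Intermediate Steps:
U = -2424110/7 (U = -(1455435 - 1*(-968675))/7 = -(1455435 + 968675)/7 = -⅐*2424110 = -2424110/7 ≈ -3.4630e+5)
N = -149280
(N + m(81, Q(3 - 1*2))) + U = (-149280 + 81) - 2424110/7 = -149199 - 2424110/7 = -3468503/7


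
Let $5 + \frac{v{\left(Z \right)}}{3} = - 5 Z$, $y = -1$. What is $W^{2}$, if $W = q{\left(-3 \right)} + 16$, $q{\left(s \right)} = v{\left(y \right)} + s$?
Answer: $169$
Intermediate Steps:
$v{\left(Z \right)} = -15 - 15 Z$ ($v{\left(Z \right)} = -15 + 3 \left(- 5 Z\right) = -15 - 15 Z$)
$q{\left(s \right)} = s$ ($q{\left(s \right)} = \left(-15 - -15\right) + s = \left(-15 + 15\right) + s = 0 + s = s$)
$W = 13$ ($W = -3 + 16 = 13$)
$W^{2} = 13^{2} = 169$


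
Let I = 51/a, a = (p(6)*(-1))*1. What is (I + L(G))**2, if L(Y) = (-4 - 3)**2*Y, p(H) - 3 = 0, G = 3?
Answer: 16900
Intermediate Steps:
p(H) = 3 (p(H) = 3 + 0 = 3)
L(Y) = 49*Y (L(Y) = (-7)**2*Y = 49*Y)
a = -3 (a = (3*(-1))*1 = -3*1 = -3)
I = -17 (I = 51/(-3) = 51*(-1/3) = -17)
(I + L(G))**2 = (-17 + 49*3)**2 = (-17 + 147)**2 = 130**2 = 16900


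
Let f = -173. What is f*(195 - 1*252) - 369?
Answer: 9492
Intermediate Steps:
f*(195 - 1*252) - 369 = -173*(195 - 1*252) - 369 = -173*(195 - 252) - 369 = -173*(-57) - 369 = 9861 - 369 = 9492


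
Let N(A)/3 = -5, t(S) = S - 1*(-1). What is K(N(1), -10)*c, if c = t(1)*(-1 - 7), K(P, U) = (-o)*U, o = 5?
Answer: -800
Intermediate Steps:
t(S) = 1 + S (t(S) = S + 1 = 1 + S)
N(A) = -15 (N(A) = 3*(-5) = -15)
K(P, U) = -5*U (K(P, U) = (-1*5)*U = -5*U)
c = -16 (c = (1 + 1)*(-1 - 7) = 2*(-8) = -16)
K(N(1), -10)*c = -5*(-10)*(-16) = 50*(-16) = -800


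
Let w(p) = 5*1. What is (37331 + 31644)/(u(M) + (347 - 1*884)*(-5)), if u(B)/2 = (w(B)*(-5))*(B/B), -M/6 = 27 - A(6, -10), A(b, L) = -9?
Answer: 445/17 ≈ 26.176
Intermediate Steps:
w(p) = 5
M = -216 (M = -6*(27 - 1*(-9)) = -6*(27 + 9) = -6*36 = -216)
u(B) = -50 (u(B) = 2*((5*(-5))*(B/B)) = 2*(-25*1) = 2*(-25) = -50)
(37331 + 31644)/(u(M) + (347 - 1*884)*(-5)) = (37331 + 31644)/(-50 + (347 - 1*884)*(-5)) = 68975/(-50 + (347 - 884)*(-5)) = 68975/(-50 - 537*(-5)) = 68975/(-50 + 2685) = 68975/2635 = 68975*(1/2635) = 445/17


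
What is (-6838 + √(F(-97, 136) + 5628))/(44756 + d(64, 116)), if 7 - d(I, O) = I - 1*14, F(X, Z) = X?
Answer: -6838/44713 + √5531/44713 ≈ -0.15127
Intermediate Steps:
d(I, O) = 21 - I (d(I, O) = 7 - (I - 1*14) = 7 - (I - 14) = 7 - (-14 + I) = 7 + (14 - I) = 21 - I)
(-6838 + √(F(-97, 136) + 5628))/(44756 + d(64, 116)) = (-6838 + √(-97 + 5628))/(44756 + (21 - 1*64)) = (-6838 + √5531)/(44756 + (21 - 64)) = (-6838 + √5531)/(44756 - 43) = (-6838 + √5531)/44713 = (-6838 + √5531)*(1/44713) = -6838/44713 + √5531/44713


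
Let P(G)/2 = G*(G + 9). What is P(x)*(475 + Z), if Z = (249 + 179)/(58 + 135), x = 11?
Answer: 40525320/193 ≈ 2.0998e+5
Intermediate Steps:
P(G) = 2*G*(9 + G) (P(G) = 2*(G*(G + 9)) = 2*(G*(9 + G)) = 2*G*(9 + G))
Z = 428/193 ≈ 2.2176
P(x)*(475 + Z) = (2*11*(9 + 11))*(475 + 428/193) = (2*11*20)*(92103/193) = 440*(92103/193) = 40525320/193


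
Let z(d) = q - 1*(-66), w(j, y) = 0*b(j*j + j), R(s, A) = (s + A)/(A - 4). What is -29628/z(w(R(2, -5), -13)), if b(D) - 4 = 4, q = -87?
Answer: 9876/7 ≈ 1410.9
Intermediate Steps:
b(D) = 8 (b(D) = 4 + 4 = 8)
R(s, A) = (A + s)/(-4 + A)
w(j, y) = 0 (w(j, y) = 0*8 = 0)
z(d) = -21 (z(d) = -87 - 1*(-66) = -87 + 66 = -21)
-29628/z(w(R(2, -5), -13)) = -29628/(-21) = -29628*(-1/21) = 9876/7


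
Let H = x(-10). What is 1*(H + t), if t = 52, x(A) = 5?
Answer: 57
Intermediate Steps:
H = 5
1*(H + t) = 1*(5 + 52) = 1*57 = 57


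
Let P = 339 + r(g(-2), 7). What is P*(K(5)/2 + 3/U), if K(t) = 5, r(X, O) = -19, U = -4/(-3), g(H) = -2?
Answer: 1520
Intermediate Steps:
U = 4/3 (U = -4*(-1/3) = 4/3 ≈ 1.3333)
P = 320 (P = 339 - 19 = 320)
P*(K(5)/2 + 3/U) = 320*(5/2 + 3/(4/3)) = 320*(5*(1/2) + 3*(3/4)) = 320*(5/2 + 9/4) = 320*(19/4) = 1520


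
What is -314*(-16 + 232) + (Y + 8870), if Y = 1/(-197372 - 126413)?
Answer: -19088420891/323785 ≈ -58954.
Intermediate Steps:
Y = -1/323785 (Y = 1/(-323785) = -1/323785 ≈ -3.0885e-6)
-314*(-16 + 232) + (Y + 8870) = -314*(-16 + 232) + (-1/323785 + 8870) = -314*216 + 2871972949/323785 = -67824 + 2871972949/323785 = -19088420891/323785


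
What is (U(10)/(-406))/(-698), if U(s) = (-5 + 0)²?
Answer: 25/283388 ≈ 8.8218e-5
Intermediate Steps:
U(s) = 25 (U(s) = (-5)² = 25)
(U(10)/(-406))/(-698) = (25/(-406))/(-698) = (25*(-1/406))*(-1/698) = -25/406*(-1/698) = 25/283388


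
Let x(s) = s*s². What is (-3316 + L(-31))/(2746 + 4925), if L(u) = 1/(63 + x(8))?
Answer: -1906699/4410825 ≈ -0.43228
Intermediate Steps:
x(s) = s³
L(u) = 1/575 (L(u) = 1/(63 + 8³) = 1/(63 + 512) = 1/575)
(-3316 + L(-31))/(2746 + 4925) = (-3316 + 1/575)/(2746 + 4925) = -1906699/575/7671 = -1906699/575*1/7671 = -1906699/4410825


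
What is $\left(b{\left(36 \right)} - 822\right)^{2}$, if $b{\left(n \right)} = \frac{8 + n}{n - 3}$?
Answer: $\frac{6061444}{9} \approx 6.7349 \cdot 10^{5}$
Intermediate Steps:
$b{\left(n \right)} = \frac{8 + n}{-3 + n}$
$\left(b{\left(36 \right)} - 822\right)^{2} = \left(\frac{8 + 36}{-3 + 36} - 822\right)^{2} = \left(\frac{1}{33} \cdot 44 - 822\right)^{2} = \left(\frac{4}{3} - 822\right)^{2} = \left(- \frac{2462}{3}\right)^{2} = \frac{6061444}{9}$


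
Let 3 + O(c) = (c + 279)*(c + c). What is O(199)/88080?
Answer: 190241/88080 ≈ 2.1599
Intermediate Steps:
O(c) = -3 + 2*c*(279 + c) (O(c) = -3 + (c + 279)*(c + c) = -3 + (279 + c)*(2*c) = -3 + 2*c*(279 + c))
O(199)/88080 = (-3 + 2*199² + 558*199)/88080 = (-3 + 2*39601 + 111042)*(1/88080) = (-3 + 79202 + 111042)*(1/88080) = 190241*(1/88080) = 190241/88080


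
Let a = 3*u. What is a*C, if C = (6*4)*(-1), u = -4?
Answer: 288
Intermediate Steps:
C = -24 (C = 24*(-1) = -24)
a = -12 (a = 3*(-4) = -12)
a*C = -12*(-24) = 288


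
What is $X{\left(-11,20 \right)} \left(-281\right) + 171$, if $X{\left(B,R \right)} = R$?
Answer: $-5449$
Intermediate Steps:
$X{\left(-11,20 \right)} \left(-281\right) + 171 = 20 \left(-281\right) + 171 = -5620 + 171 = -5449$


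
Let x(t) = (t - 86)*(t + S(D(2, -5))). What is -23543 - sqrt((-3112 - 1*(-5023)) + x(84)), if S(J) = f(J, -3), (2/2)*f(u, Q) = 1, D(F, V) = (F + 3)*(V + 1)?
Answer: -23543 - sqrt(1741) ≈ -23585.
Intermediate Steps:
D(F, V) = (1 + V)*(3 + F) (D(F, V) = (3 + F)*(1 + V) = (1 + V)*(3 + F))
f(u, Q) = 1
S(J) = 1
x(t) = (1 + t)*(-86 + t) (x(t) = (t - 86)*(t + 1) = (-86 + t)*(1 + t) = (1 + t)*(-86 + t))
-23543 - sqrt((-3112 - 1*(-5023)) + x(84)) = -23543 - sqrt((-3112 - 1*(-5023)) + (-86 + 84**2 - 85*84)) = -23543 - sqrt((-3112 + 5023) + (-86 + 7056 - 7140)) = -23543 - sqrt(1911 - 170) = -23543 - sqrt(1741)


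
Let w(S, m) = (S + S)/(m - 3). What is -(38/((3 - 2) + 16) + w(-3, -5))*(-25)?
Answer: 5075/68 ≈ 74.632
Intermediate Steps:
w(S, m) = 2*S/(-3 + m) (w(S, m) = (2*S)/(-3 + m) = 2*S/(-3 + m))
-(38/((3 - 2) + 16) + w(-3, -5))*(-25) = -(38/((3 - 2) + 16) + 2*(-3)/(-3 - 5))*(-25) = -(38/(1 + 16) + 2*(-3)/(-8))*(-25) = -(38/17 + 2*(-3)*(-⅛))*(-25) = -(38*(1/17) + ¾)*(-25) = -(38/17 + ¾)*(-25) = -203*(-25)/68 = -1*(-5075/68) = 5075/68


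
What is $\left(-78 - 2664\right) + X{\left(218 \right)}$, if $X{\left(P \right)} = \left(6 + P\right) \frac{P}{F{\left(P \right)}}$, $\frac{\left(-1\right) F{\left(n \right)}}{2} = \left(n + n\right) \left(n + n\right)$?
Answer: $- \frac{298892}{109} \approx -2742.1$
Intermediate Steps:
$F{\left(n \right)} = - 8 n^{2}$ ($F{\left(n \right)} = - 2 \left(n + n\right) \left(n + n\right) = - 2 \cdot 2 n 2 n = - 2 \cdot 4 n^{2} = - 8 n^{2}$)
$X{\left(P \right)} = - \frac{6 + P}{8 P}$ ($X{\left(P \right)} = \left(6 + P\right) \frac{P}{\left(-8\right) P^{2}} = \left(6 + P\right) P \left(- \frac{1}{8 P^{2}}\right) = \left(6 + P\right) \left(- \frac{1}{8 P}\right) = - \frac{6 + P}{8 P}$)
$\left(-78 - 2664\right) + X{\left(218 \right)} = \left(-78 - 2664\right) + \frac{-6 - 218}{8 \cdot 218} = \left(-78 - 2664\right) + \frac{1}{8} \cdot \frac{1}{218} \left(-6 - 218\right) = -2742 + \frac{1}{8} \cdot \frac{1}{218} \left(-224\right) = -2742 - \frac{14}{109} = - \frac{298892}{109}$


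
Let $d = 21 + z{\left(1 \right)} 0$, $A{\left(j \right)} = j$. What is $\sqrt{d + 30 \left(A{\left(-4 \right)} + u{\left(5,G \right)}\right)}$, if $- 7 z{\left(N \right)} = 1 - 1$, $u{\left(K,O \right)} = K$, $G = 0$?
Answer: $\sqrt{51} \approx 7.1414$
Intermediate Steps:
$z{\left(N \right)} = 0$ ($z{\left(N \right)} = - \frac{1 - 1}{7} = \left(- \frac{1}{7}\right) 0 = 0$)
$d = 21$ ($d = 21 + 0 \cdot 0 = 21 + 0 = 21$)
$\sqrt{d + 30 \left(A{\left(-4 \right)} + u{\left(5,G \right)}\right)} = \sqrt{21 + 30 \left(-4 + 5\right)} = \sqrt{21 + 30 \cdot 1} = \sqrt{21 + 30} = \sqrt{51}$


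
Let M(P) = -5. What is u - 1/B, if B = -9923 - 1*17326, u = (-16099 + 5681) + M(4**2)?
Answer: -284016326/27249 ≈ -10423.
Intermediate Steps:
u = -10423 (u = (-16099 + 5681) - 5 = -10418 - 5 = -10423)
B = -27249 (B = -9923 - 17326 = -27249)
u - 1/B = -10423 - 1/(-27249) = -10423 - 1*(-1/27249) = -10423 + 1/27249 = -284016326/27249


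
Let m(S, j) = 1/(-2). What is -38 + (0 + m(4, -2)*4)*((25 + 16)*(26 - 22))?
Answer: -366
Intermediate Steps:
m(S, j) = -1/2
-38 + (0 + m(4, -2)*4)*((25 + 16)*(26 - 22)) = -38 + (0 - 1/2*4)*((25 + 16)*(26 - 22)) = -38 + (0 - 2)*(41*4) = -38 - 2*164 = -38 - 328 = -366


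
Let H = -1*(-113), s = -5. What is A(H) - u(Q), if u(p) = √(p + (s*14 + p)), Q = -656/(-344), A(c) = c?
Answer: 113 - I*√122378/43 ≈ 113.0 - 8.1355*I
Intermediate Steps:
H = 113
Q = 82/43 (Q = -656*(-1/344) = 82/43 ≈ 1.9070)
u(p) = √(-70 + 2*p) (u(p) = √(p + (-5*14 + p)) = √(p + (-70 + p)) = √(-70 + 2*p))
A(H) - u(Q) = 113 - √(-70 + 2*(82/43)) = 113 - √(-70 + 164/43) = 113 - √(-2846/43) = 113 - I*√122378/43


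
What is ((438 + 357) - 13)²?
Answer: 611524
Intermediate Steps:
((438 + 357) - 13)² = (795 - 13)² = 782² = 611524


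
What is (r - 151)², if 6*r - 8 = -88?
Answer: 243049/9 ≈ 27005.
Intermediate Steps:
r = -40/3 (r = 4/3 + (⅙)*(-88) = 4/3 - 44/3 = -40/3 ≈ -13.333)
(r - 151)² = (-40/3 - 151)² = (-493/3)² = 243049/9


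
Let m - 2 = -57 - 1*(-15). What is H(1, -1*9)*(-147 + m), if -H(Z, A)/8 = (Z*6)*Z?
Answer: 8976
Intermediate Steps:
H(Z, A) = -48*Z² (H(Z, A) = -8*Z*6*Z = -8*6*Z*Z = -48*Z²)
m = -40 (m = 2 + (-57 - 1*(-15)) = 2 + (-57 + 15) = 2 - 42 = -40)
H(1, -1*9)*(-147 + m) = (-48*1²)*(-147 - 40) = -48*1*(-187) = -48*(-187) = 8976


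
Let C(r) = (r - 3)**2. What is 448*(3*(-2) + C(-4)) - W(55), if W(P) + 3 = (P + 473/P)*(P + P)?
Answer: 12271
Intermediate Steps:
C(r) = (-3 + r)**2
W(P) = -3 + 2*P*(P + 473/P) (W(P) = -3 + (P + 473/P)*(P + P) = -3 + (P + 473/P)*(2*P) = -3 + 2*P*(P + 473/P))
448*(3*(-2) + C(-4)) - W(55) = 448*(3*(-2) + (-3 - 4)**2) - (943 + 2*55**2) = 448*(-6 + (-7)**2) - (943 + 2*3025) = 448*(-6 + 49) - (943 + 6050) = 448*43 - 1*6993 = 19264 - 6993 = 12271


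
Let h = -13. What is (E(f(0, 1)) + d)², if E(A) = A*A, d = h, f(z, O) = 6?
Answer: 529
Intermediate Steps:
d = -13
E(A) = A²
(E(f(0, 1)) + d)² = (6² - 13)² = (36 - 13)² = 23² = 529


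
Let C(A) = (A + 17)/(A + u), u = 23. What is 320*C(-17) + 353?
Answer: 353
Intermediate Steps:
C(A) = (17 + A)/(23 + A) (C(A) = (A + 17)/(A + 23) = (17 + A)/(23 + A))
320*C(-17) + 353 = 320*((17 - 17)/(23 - 17)) + 353 = 320*(0/6) + 353 = 320*((⅙)*0) + 353 = 320*0 + 353 = 0 + 353 = 353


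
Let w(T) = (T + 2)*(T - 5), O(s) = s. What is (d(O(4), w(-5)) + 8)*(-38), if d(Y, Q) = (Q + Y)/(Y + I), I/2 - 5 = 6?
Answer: -4598/13 ≈ -353.69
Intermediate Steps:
I = 22 (I = 10 + 2*6 = 10 + 12 = 22)
w(T) = (-5 + T)*(2 + T) (w(T) = (2 + T)*(-5 + T) = (-5 + T)*(2 + T))
d(Y, Q) = (Q + Y)/(22 + Y) (d(Y, Q) = (Q + Y)/(Y + 22) = (Q + Y)/(22 + Y))
(d(O(4), w(-5)) + 8)*(-38) = (((-10 + (-5)² - 3*(-5)) + 4)/(22 + 4) + 8)*(-38) = (((-10 + 25 + 15) + 4)/26 + 8)*(-38) = ((30 + 4)/26 + 8)*(-38) = ((1/26)*34 + 8)*(-38) = (17/13 + 8)*(-38) = (121/13)*(-38) = -4598/13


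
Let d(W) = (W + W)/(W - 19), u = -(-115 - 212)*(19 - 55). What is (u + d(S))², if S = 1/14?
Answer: 9731791854724/70225 ≈ 1.3858e+8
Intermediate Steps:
S = 1/14 ≈ 0.071429
u = -11772 (u = -(-327)*(-36) = -1*11772 = -11772)
d(W) = 2*W/(-19 + W) (d(W) = (2*W)/(-19 + W) = 2*W/(-19 + W))
(u + d(S))² = (-11772 + 2*(1/14)/(-19 + 1/14))² = (-11772 + 2*(1/14)/(-265/14))² = (-11772 + 2*(1/14)*(-14/265))² = (-11772 - 2/265)² = (-3119582/265)² = 9731791854724/70225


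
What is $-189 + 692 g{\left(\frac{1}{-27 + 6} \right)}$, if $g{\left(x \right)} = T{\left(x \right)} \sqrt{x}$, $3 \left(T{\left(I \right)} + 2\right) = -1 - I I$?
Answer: $-189 - \frac{2136896 i \sqrt{21}}{27783} \approx -189.0 - 352.46 i$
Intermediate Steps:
$T{\left(I \right)} = - \frac{7}{3} - \frac{I^{2}}{3}$ ($T{\left(I \right)} = -2 + \frac{-1 - I I}{3} = -2 + \frac{-1 - I^{2}}{3} = -2 - \left(\frac{1}{3} + \frac{I^{2}}{3}\right) = - \frac{7}{3} - \frac{I^{2}}{3}$)
$g{\left(x \right)} = \sqrt{x} \left(- \frac{7}{3} - \frac{x^{2}}{3}\right)$ ($g{\left(x \right)} = \left(- \frac{7}{3} - \frac{x^{2}}{3}\right) \sqrt{x} = \sqrt{x} \left(- \frac{7}{3} - \frac{x^{2}}{3}\right)$)
$-189 + 692 g{\left(\frac{1}{-27 + 6} \right)} = -189 + 692 \frac{\sqrt{\frac{1}{-27 + 6}} \left(-7 - \left(\frac{1}{-27 + 6}\right)^{2}\right)}{3} = -189 + 692 \frac{\sqrt{\frac{1}{-21}} \left(-7 - \left(\frac{1}{-21}\right)^{2}\right)}{3} = -189 + 692 \frac{\sqrt{- \frac{1}{21}} \left(-7 - \left(- \frac{1}{21}\right)^{2}\right)}{3} = -189 + 692 \frac{\frac{i \sqrt{21}}{21} \left(-7 - \frac{1}{441}\right)}{3} = -189 + 692 \cdot \frac{1}{3} \frac{i \sqrt{21}}{21} \left(- \frac{3088}{441}\right) = -189 + 692 \left(- \frac{3088 i \sqrt{21}}{27783}\right) = -189 - \frac{2136896 i \sqrt{21}}{27783}$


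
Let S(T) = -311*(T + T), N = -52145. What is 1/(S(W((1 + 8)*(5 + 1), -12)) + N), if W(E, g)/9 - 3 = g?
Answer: -1/1763 ≈ -0.00056721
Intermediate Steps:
W(E, g) = 27 + 9*g
S(T) = -622*T
1/(S(W((1 + 8)*(5 + 1), -12)) + N) = 1/(-622*(27 + 9*(-12)) - 52145) = 1/(-622*(27 - 108) - 52145) = 1/(-622*(-81) - 52145) = 1/(50382 - 52145) = 1/(-1763) = -1/1763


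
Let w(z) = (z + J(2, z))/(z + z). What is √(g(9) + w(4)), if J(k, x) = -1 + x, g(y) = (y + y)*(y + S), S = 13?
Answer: 5*√254/4 ≈ 19.922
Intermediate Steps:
g(y) = 2*y*(13 + y) (g(y) = (y + y)*(y + 13) = (2*y)*(13 + y) = 2*y*(13 + y))
w(z) = (-1 + 2*z)/(2*z) (w(z) = (z + (-1 + z))/(z + z) = (-1 + 2*z)/((2*z)) = (-1 + 2*z)*(1/(2*z)) = (-1 + 2*z)/(2*z))
√(g(9) + w(4)) = √(2*9*(13 + 9) + (-½ + 4)/4) = √(2*9*22 + (¼)*(7/2)) = √(396 + 7/8) = √(3175/8) = 5*√254/4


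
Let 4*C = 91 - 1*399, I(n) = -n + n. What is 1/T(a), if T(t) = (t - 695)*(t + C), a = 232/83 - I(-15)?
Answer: 6889/353853027 ≈ 1.9469e-5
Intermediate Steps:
I(n) = 0
C = -77 (C = (91 - 1*399)/4 = (91 - 399)/4 = (1/4)*(-308) = -77)
a = 232/83 (a = 232/83 - 1*0 = 232*(1/83) + 0 = 232/83 + 0 = 232/83 ≈ 2.7952)
T(t) = (-695 + t)*(-77 + t) (T(t) = (t - 695)*(t - 77) = (-695 + t)*(-77 + t))
1/T(a) = 1/(53515 + (232/83)**2 - 772*232/83) = 1/(53515 + 53824/6889 - 179104/83) = 1/(353853027/6889) = 6889/353853027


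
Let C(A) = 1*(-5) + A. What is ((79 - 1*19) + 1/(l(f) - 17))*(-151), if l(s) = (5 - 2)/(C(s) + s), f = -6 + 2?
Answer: -2027477/224 ≈ -9051.2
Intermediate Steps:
f = -4
C(A) = -5 + A
l(s) = 3/(-5 + 2*s) (l(s) = (5 - 2)/((-5 + s) + s) = 3/(-5 + 2*s))
((79 - 1*19) + 1/(l(f) - 17))*(-151) = ((79 - 1*19) + 1/(3/(-5 + 2*(-4)) - 17))*(-151) = ((79 - 19) + 1/(3/(-5 - 8) - 17))*(-151) = (60 + 1/(3/(-13) - 17))*(-151) = (60 + 1/(3*(-1/13) - 17))*(-151) = (60 + 1/(-3/13 - 17))*(-151) = (60 + 1/(-224/13))*(-151) = (60 - 13/224)*(-151) = (13427/224)*(-151) = -2027477/224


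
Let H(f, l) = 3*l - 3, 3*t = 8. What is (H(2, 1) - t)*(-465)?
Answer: 1240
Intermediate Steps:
t = 8/3 (t = (⅓)*8 = 8/3 ≈ 2.6667)
H(f, l) = -3 + 3*l
(H(2, 1) - t)*(-465) = ((-3 + 3*1) - 1*8/3)*(-465) = ((-3 + 3) - 8/3)*(-465) = (0 - 8/3)*(-465) = -8/3*(-465) = 1240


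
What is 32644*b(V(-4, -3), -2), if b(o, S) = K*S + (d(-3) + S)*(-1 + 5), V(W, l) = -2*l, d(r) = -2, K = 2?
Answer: -652880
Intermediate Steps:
b(o, S) = -8 + 6*S (b(o, S) = 2*S + (-2 + S)*(-1 + 5) = 2*S + (-2 + S)*4 = 2*S + (-8 + 4*S) = -8 + 6*S)
32644*b(V(-4, -3), -2) = 32644*(-8 + 6*(-2)) = 32644*(-8 - 12) = 32644*(-20) = -652880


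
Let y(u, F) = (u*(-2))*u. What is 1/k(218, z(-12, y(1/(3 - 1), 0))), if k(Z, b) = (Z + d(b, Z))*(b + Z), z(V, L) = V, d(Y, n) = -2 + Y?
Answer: 1/42024 ≈ 2.3796e-5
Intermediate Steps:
y(u, F) = -2*u² (y(u, F) = (-2*u)*u = -2*u²)
k(Z, b) = (Z + b)*(-2 + Z + b) (k(Z, b) = (Z + (-2 + b))*(b + Z) = (-2 + Z + b)*(Z + b) = (Z + b)*(-2 + Z + b))
1/k(218, z(-12, y(1/(3 - 1), 0))) = 1/(218² + 218*(-12) + 218*(-2 - 12) - 12*(-2 - 12)) = 1/(47524 - 2616 + 218*(-14) - 12*(-14)) = 1/(47524 - 2616 - 3052 + 168) = 1/42024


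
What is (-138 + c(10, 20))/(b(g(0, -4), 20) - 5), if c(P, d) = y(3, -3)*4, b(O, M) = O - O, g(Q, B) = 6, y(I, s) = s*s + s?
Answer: 114/5 ≈ 22.800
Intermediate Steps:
y(I, s) = s + s² (y(I, s) = s² + s = s + s²)
b(O, M) = 0
c(P, d) = 24 (c(P, d) = -3*(1 - 3)*4 = -3*(-2)*4 = 6*4 = 24)
(-138 + c(10, 20))/(b(g(0, -4), 20) - 5) = (-138 + 24)/(0 - 5) = -114/(-5) = -114*(-⅕) = 114/5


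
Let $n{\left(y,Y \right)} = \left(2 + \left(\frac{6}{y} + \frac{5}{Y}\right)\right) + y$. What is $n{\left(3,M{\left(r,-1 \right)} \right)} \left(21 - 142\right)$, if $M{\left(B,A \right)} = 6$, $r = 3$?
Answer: $- \frac{5687}{6} \approx -947.83$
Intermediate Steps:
$n{\left(y,Y \right)} = 2 + y + \frac{5}{Y} + \frac{6}{y}$ ($n{\left(y,Y \right)} = \left(2 + \left(\frac{5}{Y} + \frac{6}{y}\right)\right) + y = \left(2 + \frac{5}{Y} + \frac{6}{y}\right) + y = 2 + y + \frac{5}{Y} + \frac{6}{y}$)
$n{\left(3,M{\left(r,-1 \right)} \right)} \left(21 - 142\right) = \left(2 + 3 + \frac{5}{6} + \frac{6}{3}\right) \left(21 - 142\right) = \left(2 + 3 + 5 \cdot \frac{1}{6} + 6 \cdot \frac{1}{3}\right) \left(-121\right) = \left(2 + 3 + \frac{5}{6} + 2\right) \left(-121\right) = \frac{47}{6} \left(-121\right) = - \frac{5687}{6}$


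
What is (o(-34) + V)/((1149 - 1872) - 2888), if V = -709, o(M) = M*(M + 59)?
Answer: 1559/3611 ≈ 0.43174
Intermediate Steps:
o(M) = M*(59 + M)
(o(-34) + V)/((1149 - 1872) - 2888) = (-34*(59 - 34) - 709)/((1149 - 1872) - 2888) = (-34*25 - 709)/(-723 - 2888) = (-850 - 709)/(-3611) = -1559*(-1/3611) = 1559/3611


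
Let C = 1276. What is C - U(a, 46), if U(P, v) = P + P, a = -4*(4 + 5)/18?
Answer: 1280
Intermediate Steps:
a = -2 (a = -4*9*(1/18) = -36*1/18 = -2)
U(P, v) = 2*P
C - U(a, 46) = 1276 - 2*(-2) = 1276 - 1*(-4) = 1276 + 4 = 1280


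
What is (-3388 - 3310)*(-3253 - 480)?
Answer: 25003634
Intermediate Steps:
(-3388 - 3310)*(-3253 - 480) = -6698*(-3733) = 25003634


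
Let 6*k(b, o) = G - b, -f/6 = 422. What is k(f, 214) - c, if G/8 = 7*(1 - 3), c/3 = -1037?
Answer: 10543/3 ≈ 3514.3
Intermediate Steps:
f = -2532 (f = -6*422 = -2532)
c = -3111 (c = 3*(-1037) = -3111)
G = -112 (G = 8*(7*(1 - 3)) = 8*(7*(-2)) = 8*(-14) = -112)
k(b, o) = -56/3 - b/6 (k(b, o) = (-112 - b)/6 = -56/3 - b/6)
k(f, 214) - c = (-56/3 - 1/6*(-2532)) - 1*(-3111) = (-56/3 + 422) + 3111 = 1210/3 + 3111 = 10543/3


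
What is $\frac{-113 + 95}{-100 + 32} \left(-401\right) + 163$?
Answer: $\frac{1933}{34} \approx 56.853$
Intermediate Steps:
$\frac{-113 + 95}{-100 + 32} \left(-401\right) + 163 = - \frac{18}{-68} \left(-401\right) + 163 = \left(-18\right) \left(- \frac{1}{68}\right) \left(-401\right) + 163 = \frac{9}{34} \left(-401\right) + 163 = - \frac{3609}{34} + 163 = \frac{1933}{34}$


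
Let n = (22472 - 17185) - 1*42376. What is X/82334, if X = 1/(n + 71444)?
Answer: 1/2828584570 ≈ 3.5353e-10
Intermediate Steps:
n = -37089 (n = 5287 - 42376 = -37089)
X = 1/34355 (X = 1/(-37089 + 71444) = 1/34355 ≈ 2.9108e-5)
X/82334 = (1/34355)/82334 = (1/34355)*(1/82334) = 1/2828584570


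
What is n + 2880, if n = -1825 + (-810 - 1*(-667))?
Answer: 912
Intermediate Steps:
n = -1968 (n = -1825 + (-810 + 667) = -1825 - 143 = -1968)
n + 2880 = -1968 + 2880 = 912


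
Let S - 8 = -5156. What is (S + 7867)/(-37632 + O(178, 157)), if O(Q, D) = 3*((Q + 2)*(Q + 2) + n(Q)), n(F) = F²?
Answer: 2719/154620 ≈ 0.017585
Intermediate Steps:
S = -5148 (S = 8 - 5156 = -5148)
O(Q, D) = 3*Q² + 3*(2 + Q)² (O(Q, D) = 3*((Q + 2)*(Q + 2) + Q²) = 3*((2 + Q)*(2 + Q) + Q²) = 3*((2 + Q)² + Q²) = 3*(Q² + (2 + Q)²) = 3*Q² + 3*(2 + Q)²)
(S + 7867)/(-37632 + O(178, 157)) = (-5148 + 7867)/(-37632 + (3*178² + 3*(2 + 178)²)) = 2719/(-37632 + (3*31684 + 3*180²)) = 2719/(-37632 + (95052 + 3*32400)) = 2719/(-37632 + (95052 + 97200)) = 2719/(-37632 + 192252) = 2719/154620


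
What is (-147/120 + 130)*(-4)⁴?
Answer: 164832/5 ≈ 32966.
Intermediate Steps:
(-147/120 + 130)*(-4)⁴ = (-147*1/120 + 130)*256 = (-49/40 + 130)*256 = (5151/40)*256 = 164832/5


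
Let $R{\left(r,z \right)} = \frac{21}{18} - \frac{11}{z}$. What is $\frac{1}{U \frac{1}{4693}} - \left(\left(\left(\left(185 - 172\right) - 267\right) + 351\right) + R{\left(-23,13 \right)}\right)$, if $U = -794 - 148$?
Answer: $- \frac{626398}{6123} \approx -102.3$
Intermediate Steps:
$U = -942$
$R{\left(r,z \right)} = \frac{7}{6} - \frac{11}{z}$ ($R{\left(r,z \right)} = 21 \cdot \frac{1}{18} - \frac{11}{z} = \frac{7}{6} - \frac{11}{z}$)
$\frac{1}{U \frac{1}{4693}} - \left(\left(\left(\left(185 - 172\right) - 267\right) + 351\right) + R{\left(-23,13 \right)}\right) = \frac{1}{\left(-942\right) \frac{1}{4693}} - \left(\left(\left(\left(185 - 172\right) - 267\right) + 351\right) + \left(\frac{7}{6} - \frac{11}{13}\right)\right) = \frac{1}{\left(-942\right) \frac{1}{4693}} - \left(\left(\left(13 - 267\right) + 351\right) + \left(\frac{7}{6} - \frac{11}{13}\right)\right) = \frac{1}{- \frac{942}{4693}} - \left(\left(-254 + 351\right) + \left(\frac{7}{6} - \frac{11}{13}\right)\right) = - \frac{4693}{942} - \left(97 + \frac{25}{78}\right) = - \frac{4693}{942} - \frac{7591}{78} = - \frac{626398}{6123}$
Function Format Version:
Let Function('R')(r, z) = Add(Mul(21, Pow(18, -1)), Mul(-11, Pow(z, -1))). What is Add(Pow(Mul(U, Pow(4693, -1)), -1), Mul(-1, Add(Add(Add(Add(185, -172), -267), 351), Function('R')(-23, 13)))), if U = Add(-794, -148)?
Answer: Rational(-626398, 6123) ≈ -102.30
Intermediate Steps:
U = -942
Function('R')(r, z) = Add(Rational(7, 6), Mul(-11, Pow(z, -1))) (Function('R')(r, z) = Add(Mul(21, Rational(1, 18)), Mul(-11, Pow(z, -1))) = Add(Rational(7, 6), Mul(-11, Pow(z, -1))))
Add(Pow(Mul(U, Pow(4693, -1)), -1), Mul(-1, Add(Add(Add(Add(185, -172), -267), 351), Function('R')(-23, 13)))) = Add(Pow(Mul(-942, Pow(4693, -1)), -1), Mul(-1, Add(Add(Add(Add(185, -172), -267), 351), Add(Rational(7, 6), Mul(-11, Pow(13, -1)))))) = Add(Pow(Mul(-942, Rational(1, 4693)), -1), Mul(-1, Add(Add(Add(13, -267), 351), Add(Rational(7, 6), Mul(-11, Rational(1, 13)))))) = Add(Pow(Rational(-942, 4693), -1), Mul(-1, Add(Add(-254, 351), Add(Rational(7, 6), Rational(-11, 13))))) = Add(Rational(-4693, 942), Mul(-1, Add(97, Rational(25, 78)))) = Add(Rational(-4693, 942), Mul(-1, Rational(7591, 78))) = Add(Rational(-4693, 942), Rational(-7591, 78)) = Rational(-626398, 6123)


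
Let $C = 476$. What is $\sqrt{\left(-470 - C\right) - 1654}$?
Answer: $10 i \sqrt{26} \approx 50.99 i$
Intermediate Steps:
$\sqrt{\left(-470 - C\right) - 1654} = \sqrt{\left(-470 - 476\right) - 1654} = \sqrt{-946 - 1654} = \sqrt{-2600} = 10 i \sqrt{26}$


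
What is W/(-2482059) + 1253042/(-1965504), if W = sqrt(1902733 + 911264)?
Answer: -626521/982752 - sqrt(2813997)/2482059 ≈ -0.63819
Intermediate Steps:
W = sqrt(2813997) ≈ 1677.5
W/(-2482059) + 1253042/(-1965504) = sqrt(2813997)/(-2482059) + 1253042/(-1965504) = sqrt(2813997)*(-1/2482059) + 1253042*(-1/1965504) = -sqrt(2813997)/2482059 - 626521/982752 = -626521/982752 - sqrt(2813997)/2482059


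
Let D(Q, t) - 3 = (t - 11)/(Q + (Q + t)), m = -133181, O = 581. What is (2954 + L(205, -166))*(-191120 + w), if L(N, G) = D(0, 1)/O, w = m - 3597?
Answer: -80394359538/83 ≈ -9.6861e+8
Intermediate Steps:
w = -136778 (w = -133181 - 3597 = -136778)
D(Q, t) = 3 + (-11 + t)/(t + 2*Q) (D(Q, t) = 3 + (t - 11)/(Q + (Q + t)) = 3 + (-11 + t)/(t + 2*Q))
L(N, G) = -1/83 (L(N, G) = ((-11 + 4*1 + 6*0)/(1 + 2*0))/581 = ((-11 + 4 + 0)/(1 + 0))*(1/581) = (-7/1)*(1/581) = (1*(-7))*(1/581) = -7*1/581 = -1/83)
(2954 + L(205, -166))*(-191120 + w) = (2954 - 1/83)*(-191120 - 136778) = (245181/83)*(-327898) = -80394359538/83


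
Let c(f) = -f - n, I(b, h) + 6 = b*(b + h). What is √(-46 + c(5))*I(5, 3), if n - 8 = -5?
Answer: 102*I*√6 ≈ 249.85*I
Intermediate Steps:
n = 3 (n = 8 - 5 = 3)
I(b, h) = -6 + b*(b + h)
c(f) = -3 - f (c(f) = -f - 1*3 = -f - 3 = -3 - f)
√(-46 + c(5))*I(5, 3) = √(-46 + (-3 - 1*5))*(-6 + 5² + 5*3) = √(-46 + (-3 - 5))*(-6 + 25 + 15) = √(-46 - 8)*34 = √(-54)*34 = (3*I*√6)*34 = 102*I*√6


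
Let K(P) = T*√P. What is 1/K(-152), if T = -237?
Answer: I*√38/18012 ≈ 0.00034224*I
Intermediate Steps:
K(P) = -237*√P
1/K(-152) = 1/(-474*I*√38) = I*√38/18012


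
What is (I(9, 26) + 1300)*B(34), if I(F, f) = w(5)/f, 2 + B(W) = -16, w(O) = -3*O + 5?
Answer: -304110/13 ≈ -23393.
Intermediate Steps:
w(O) = 5 - 3*O
B(W) = -18 (B(W) = -2 - 16 = -18)
I(F, f) = -10/f (I(F, f) = (5 - 3*5)/f = (5 - 15)/f = -10/f)
(I(9, 26) + 1300)*B(34) = (-10/26 + 1300)*(-18) = (-10*1/26 + 1300)*(-18) = (-5/13 + 1300)*(-18) = (16895/13)*(-18) = -304110/13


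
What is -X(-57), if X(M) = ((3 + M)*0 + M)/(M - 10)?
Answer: -57/67 ≈ -0.85075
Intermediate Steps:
X(M) = M/(-10 + M) (X(M) = (0 + M)/(-10 + M) = M/(-10 + M))
-X(-57) = -(-57)/(-10 - 57) = -(-57)/(-67) = -(-57)*(-1)/67 = -1*57/67 = -57/67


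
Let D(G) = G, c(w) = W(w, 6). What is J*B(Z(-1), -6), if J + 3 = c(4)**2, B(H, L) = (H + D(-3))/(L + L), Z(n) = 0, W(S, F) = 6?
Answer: 33/4 ≈ 8.2500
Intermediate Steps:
c(w) = 6
B(H, L) = (-3 + H)/(2*L) (B(H, L) = (H - 3)/(L + L) = (-3 + H)/((2*L)) = (-3 + H)*(1/(2*L)) = (-3 + H)/(2*L))
J = 33 (J = -3 + 6**2 = -3 + 36 = 33)
J*B(Z(-1), -6) = 33*((1/2)*(-3 + 0)/(-6)) = 33*((1/2)*(-1/6)*(-3)) = 33*(1/4) = 33/4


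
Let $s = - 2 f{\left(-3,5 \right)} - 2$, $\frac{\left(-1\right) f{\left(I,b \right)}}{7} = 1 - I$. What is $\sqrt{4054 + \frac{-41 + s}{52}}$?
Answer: $\frac{\sqrt{16217}}{2} \approx 63.673$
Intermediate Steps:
$f{\left(I,b \right)} = -7 + 7 I$ ($f{\left(I,b \right)} = - 7 \left(1 - I\right) = -7 + 7 I$)
$s = 54$ ($s = - 2 \left(-7 + 7 \left(-3\right)\right) - 2 = - 2 \left(-7 - 21\right) - 2 = \left(-2\right) \left(-28\right) - 2 = 56 - 2 = 54$)
$\sqrt{4054 + \frac{-41 + s}{52}} = \sqrt{4054 + \frac{-41 + 54}{52}} = \sqrt{4054 + \frac{1}{52} \cdot 13} = \sqrt{4054 + \frac{1}{4}} = \sqrt{\frac{16217}{4}} = \frac{\sqrt{16217}}{2}$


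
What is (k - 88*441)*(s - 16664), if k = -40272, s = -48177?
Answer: 5127626280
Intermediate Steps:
(k - 88*441)*(s - 16664) = (-40272 - 88*441)*(-48177 - 16664) = (-40272 - 38808)*(-64841) = -79080*(-64841) = 5127626280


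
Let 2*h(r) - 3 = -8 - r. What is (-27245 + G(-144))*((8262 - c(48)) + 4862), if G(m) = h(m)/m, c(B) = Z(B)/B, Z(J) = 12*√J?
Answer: -25745019419/72 + 7846699*√3/288 ≈ -3.5752e+8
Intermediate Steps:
h(r) = -5/2 - r/2 (h(r) = 3/2 + (-8 - r)/2 = 3/2 + (-4 - r/2) = -5/2 - r/2)
c(B) = 12/√B (c(B) = (12*√B)/B = 12/√B)
G(m) = (-5/2 - m/2)/m
(-27245 + G(-144))*((8262 - c(48)) + 4862) = (-27245 + (½)*(-5 - 1*(-144))/(-144))*((8262 - 12/√48) + 4862) = (-27245 + (½)*(-1/144)*(-5 + 144))*((8262 - 12*√3/12) + 4862) = (-27245 + (½)*(-1/144)*139)*((8262 - √3) + 4862) = (-27245 - 139/288)*(13124 - √3) = -7846699*(13124 - √3)/288 = -25745019419/72 + 7846699*√3/288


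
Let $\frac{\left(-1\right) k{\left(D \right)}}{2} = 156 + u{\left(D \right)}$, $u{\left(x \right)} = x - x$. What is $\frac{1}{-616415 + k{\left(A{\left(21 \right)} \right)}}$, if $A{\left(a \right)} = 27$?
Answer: $- \frac{1}{616727} \approx -1.6215 \cdot 10^{-6}$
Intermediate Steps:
$u{\left(x \right)} = 0$
$k{\left(D \right)} = -312$ ($k{\left(D \right)} = - 2 \left(156 + 0\right) = \left(-2\right) 156 = -312$)
$\frac{1}{-616415 + k{\left(A{\left(21 \right)} \right)}} = \frac{1}{-616415 - 312} = \frac{1}{-616727} = - \frac{1}{616727}$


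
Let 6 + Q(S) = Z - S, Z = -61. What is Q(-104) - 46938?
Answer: -46901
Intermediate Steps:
Q(S) = -67 - S (Q(S) = -6 + (-61 - S) = -67 - S)
Q(-104) - 46938 = (-67 - 1*(-104)) - 46938 = (-67 + 104) - 46938 = 37 - 46938 = -46901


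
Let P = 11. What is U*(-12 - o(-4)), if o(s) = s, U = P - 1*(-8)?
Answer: -152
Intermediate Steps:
U = 19 (U = 11 - 1*(-8) = 11 + 8 = 19)
U*(-12 - o(-4)) = 19*(-12 - 1*(-4)) = 19*(-12 + 4) = 19*(-8) = -152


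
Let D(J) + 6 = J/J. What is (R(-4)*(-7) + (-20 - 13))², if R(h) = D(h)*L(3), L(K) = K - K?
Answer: 1089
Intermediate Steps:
D(J) = -5 (D(J) = -6 + J/J = -6 + 1 = -5)
L(K) = 0
R(h) = 0 (R(h) = -5*0 = 0)
(R(-4)*(-7) + (-20 - 13))² = (0*(-7) + (-20 - 13))² = (0 - 33)² = (-33)² = 1089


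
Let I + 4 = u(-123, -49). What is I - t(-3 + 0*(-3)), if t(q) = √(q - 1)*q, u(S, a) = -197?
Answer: -201 + 6*I ≈ -201.0 + 6.0*I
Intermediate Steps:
t(q) = q*√(-1 + q) (t(q) = √(-1 + q)*q = q*√(-1 + q))
I = -201 (I = -4 - 197 = -201)
I - t(-3 + 0*(-3)) = -201 - (-3 + 0*(-3))*√(-1 + (-3 + 0*(-3))) = -201 - (-3 + 0)*√(-1 + (-3 + 0)) = -201 - (-3)*√(-1 - 3) = -201 - (-3)*√(-4) = -201 - (-3)*2*I = -201 - (-6)*I = -201 + 6*I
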